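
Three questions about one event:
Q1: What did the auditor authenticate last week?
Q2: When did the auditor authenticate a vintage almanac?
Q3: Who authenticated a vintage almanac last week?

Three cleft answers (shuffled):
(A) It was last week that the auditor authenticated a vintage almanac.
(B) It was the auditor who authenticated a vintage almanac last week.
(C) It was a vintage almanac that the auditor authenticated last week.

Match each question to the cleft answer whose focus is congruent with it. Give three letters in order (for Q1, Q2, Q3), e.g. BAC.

Q1 asks about the direct object; cleft (C) focuses "a vintage almanac", which is the direct object — so Q1 → C.
Q2 asks about the time; cleft (A) focuses "last week", which is the time — so Q2 → A.
Q3 asks about the subject (agent); cleft (B) focuses "the auditor", which is the subject (agent) — so Q3 → B.
Mapping: Q1→C, Q2→A, Q3→B.

CAB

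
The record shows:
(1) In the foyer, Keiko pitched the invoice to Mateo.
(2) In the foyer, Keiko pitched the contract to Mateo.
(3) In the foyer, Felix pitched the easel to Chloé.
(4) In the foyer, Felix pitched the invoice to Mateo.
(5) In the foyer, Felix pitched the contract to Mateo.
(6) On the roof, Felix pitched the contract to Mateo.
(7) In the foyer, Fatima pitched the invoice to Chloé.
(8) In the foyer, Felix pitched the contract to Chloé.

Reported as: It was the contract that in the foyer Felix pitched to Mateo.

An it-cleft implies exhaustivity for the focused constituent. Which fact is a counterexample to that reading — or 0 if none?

4

Focus of the cleft: "the contract" (the thing). Presupposed background: agent = Felix, recipient = Mateo, setting = in the foyer.
The exhaustive reading says no other thing fits that background.
But fact (4) also has agent = Felix, recipient = Mateo, setting = in the foyer, with thing = the invoice — so the exhaustive reading fails.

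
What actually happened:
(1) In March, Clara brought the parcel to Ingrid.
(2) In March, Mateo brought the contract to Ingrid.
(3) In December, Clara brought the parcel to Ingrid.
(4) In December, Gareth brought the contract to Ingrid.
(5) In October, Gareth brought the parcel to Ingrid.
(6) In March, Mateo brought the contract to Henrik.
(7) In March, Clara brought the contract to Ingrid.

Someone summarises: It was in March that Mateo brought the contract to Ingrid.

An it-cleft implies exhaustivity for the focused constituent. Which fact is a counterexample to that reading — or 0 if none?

0

The cleft puts "in March" in focus and presupposes the open proposition with Mateo as agent and the contract as thing and Ingrid as recipient.
The exhaustive reading says no other setting fits that background.
No listed fact matches the background with a different setting. Exhaustivity holds.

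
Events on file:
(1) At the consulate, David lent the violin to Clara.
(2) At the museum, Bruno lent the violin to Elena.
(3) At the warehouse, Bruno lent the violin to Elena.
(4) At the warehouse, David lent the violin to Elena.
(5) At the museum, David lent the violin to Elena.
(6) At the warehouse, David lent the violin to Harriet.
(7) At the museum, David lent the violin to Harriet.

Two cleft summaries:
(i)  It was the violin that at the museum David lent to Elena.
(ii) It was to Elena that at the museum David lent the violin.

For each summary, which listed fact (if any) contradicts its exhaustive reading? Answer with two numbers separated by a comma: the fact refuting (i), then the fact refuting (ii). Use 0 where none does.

0, 7

(i): focus "the violin". No fact shares David as agent and Elena as recipient and at the museum as setting with a different thing. 0.
(ii): focus "Elena". Looking for David as agent and the violin as thing and at the museum as setting with some other recipient — fact (7) has Harriet there. Refuted.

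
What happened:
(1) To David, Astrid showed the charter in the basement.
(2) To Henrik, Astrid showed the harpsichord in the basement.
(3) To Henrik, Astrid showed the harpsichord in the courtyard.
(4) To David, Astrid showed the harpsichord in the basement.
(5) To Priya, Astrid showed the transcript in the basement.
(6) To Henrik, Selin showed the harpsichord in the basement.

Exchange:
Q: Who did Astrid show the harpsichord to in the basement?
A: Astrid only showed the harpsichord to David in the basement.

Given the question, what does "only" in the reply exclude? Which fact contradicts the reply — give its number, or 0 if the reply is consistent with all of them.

2

The question "Who did ... to ...?" targets the recipient, so in the reply the focus falls on "David".
"Only" then excludes alternative recipients while the background — agent = Astrid, thing = the harpsichord, setting = in the basement — is held fixed.
Fact (2) keeps agent = Astrid, thing = the harpsichord, setting = in the basement but has recipient = Henrik; that refutes the reply.
(Fact (1) would refute a reading with focus on the thing — but that is not what the question asks.)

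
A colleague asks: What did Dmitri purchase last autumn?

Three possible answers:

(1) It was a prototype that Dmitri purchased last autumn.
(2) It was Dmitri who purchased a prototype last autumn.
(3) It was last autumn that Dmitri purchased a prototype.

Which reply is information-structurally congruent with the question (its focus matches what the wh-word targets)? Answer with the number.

1

The question word "what" targets the direct object.
Option (1) clefts "a prototype" — that matches what the question asks about.
Option (2) clefts "Dmitri" — the subject (agent), not what was asked.
Option (3) clefts "last autumn" — the time, not what was asked.
So the congruent reply is (1).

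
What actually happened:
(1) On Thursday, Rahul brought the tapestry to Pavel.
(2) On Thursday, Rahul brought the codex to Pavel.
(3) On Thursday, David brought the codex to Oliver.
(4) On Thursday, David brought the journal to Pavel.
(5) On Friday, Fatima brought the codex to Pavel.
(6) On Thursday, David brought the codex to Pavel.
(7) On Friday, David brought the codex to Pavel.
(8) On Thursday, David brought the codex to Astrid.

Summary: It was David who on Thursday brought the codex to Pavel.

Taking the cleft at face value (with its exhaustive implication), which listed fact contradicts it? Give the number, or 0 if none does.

Focus of the cleft: "David" (the agent). Presupposed background: same thing, recipient, setting (the codex / Pavel / on Thursday).
The exhaustive reading says no other agent fits that background.
But fact (2) also has same thing, recipient, setting (the codex / Pavel / on Thursday), with agent = Rahul — so the exhaustive reading fails.

2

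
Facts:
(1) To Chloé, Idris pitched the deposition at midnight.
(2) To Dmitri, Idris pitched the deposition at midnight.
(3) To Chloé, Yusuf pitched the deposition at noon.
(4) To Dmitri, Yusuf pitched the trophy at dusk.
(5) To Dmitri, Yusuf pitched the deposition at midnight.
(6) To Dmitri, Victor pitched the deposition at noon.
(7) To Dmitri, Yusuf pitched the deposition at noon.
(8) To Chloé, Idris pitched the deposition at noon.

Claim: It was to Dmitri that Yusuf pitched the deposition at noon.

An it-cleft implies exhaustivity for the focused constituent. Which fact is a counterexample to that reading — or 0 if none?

Focus of the cleft: "Dmitri" (the recipient). Presupposed background: Yusuf as agent and the deposition as thing and at noon as setting.
Exhaustivity: Dmitri is the only recipient satisfying that background.
But fact (3) also has Yusuf as agent and the deposition as thing and at noon as setting, with recipient = Chloé — so the exhaustive reading fails.

3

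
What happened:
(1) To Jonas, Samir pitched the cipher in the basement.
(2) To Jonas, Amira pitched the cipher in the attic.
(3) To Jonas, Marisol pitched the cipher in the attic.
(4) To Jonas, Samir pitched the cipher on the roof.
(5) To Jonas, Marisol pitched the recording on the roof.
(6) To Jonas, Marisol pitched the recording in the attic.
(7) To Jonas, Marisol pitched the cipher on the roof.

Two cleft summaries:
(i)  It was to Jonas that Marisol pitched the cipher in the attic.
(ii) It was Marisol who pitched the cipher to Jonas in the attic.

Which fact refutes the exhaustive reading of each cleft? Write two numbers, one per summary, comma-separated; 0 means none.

0, 2

(i): focus "Jonas". No fact shares same agent, thing, setting (Marisol / the cipher / in the attic) with a different recipient. 0.
(ii): focus "Marisol". Looking for same thing, recipient, setting (the cipher / Jonas / in the attic) with some other agent — fact (2) has Amira there. Refuted.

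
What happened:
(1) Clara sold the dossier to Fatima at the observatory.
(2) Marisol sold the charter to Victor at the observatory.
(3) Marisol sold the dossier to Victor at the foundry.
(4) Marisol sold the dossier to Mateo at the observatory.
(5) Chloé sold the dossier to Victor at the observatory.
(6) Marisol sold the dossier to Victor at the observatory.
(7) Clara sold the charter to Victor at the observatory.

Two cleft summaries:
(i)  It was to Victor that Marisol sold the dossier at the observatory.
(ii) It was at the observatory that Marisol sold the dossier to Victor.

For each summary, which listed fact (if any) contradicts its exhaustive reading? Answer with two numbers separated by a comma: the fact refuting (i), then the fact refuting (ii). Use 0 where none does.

4, 3

(i): focus "Victor". Looking for same agent, thing, setting (Marisol / the dossier / at the observatory) with some other recipient — fact (4) has Mateo there. Refuted.
(ii): focus "at the observatory". Looking for same agent, thing, recipient (Marisol / the dossier / Victor) with some other setting — fact (3) has at the foundry there. Refuted.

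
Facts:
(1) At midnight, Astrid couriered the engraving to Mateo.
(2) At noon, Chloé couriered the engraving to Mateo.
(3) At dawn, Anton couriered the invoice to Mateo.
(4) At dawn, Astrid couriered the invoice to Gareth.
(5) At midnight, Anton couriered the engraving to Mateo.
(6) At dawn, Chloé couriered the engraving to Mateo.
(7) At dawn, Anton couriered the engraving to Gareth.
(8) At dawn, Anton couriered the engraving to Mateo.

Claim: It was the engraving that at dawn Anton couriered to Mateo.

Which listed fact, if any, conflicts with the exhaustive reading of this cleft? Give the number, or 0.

3

Focus of the cleft: "the engraving" (the thing). Presupposed background: agent = Anton, recipient = Mateo, setting = at dawn.
The exhaustive reading says no other thing fits that background.
Fact (3) shares the background but with thing = the invoice; exhaustivity is violated.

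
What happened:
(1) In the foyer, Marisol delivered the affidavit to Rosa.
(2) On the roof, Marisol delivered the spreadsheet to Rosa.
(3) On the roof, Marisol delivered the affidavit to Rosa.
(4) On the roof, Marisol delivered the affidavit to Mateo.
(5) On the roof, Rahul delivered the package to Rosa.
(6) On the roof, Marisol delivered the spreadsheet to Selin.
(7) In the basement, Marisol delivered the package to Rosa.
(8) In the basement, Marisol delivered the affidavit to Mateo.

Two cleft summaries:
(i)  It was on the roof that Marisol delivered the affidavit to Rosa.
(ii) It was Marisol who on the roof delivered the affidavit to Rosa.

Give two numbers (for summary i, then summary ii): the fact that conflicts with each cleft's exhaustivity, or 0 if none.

(i): focus "on the roof". Looking for agent = Marisol, thing = the affidavit, recipient = Rosa with some other setting — fact (1) has in the foyer there. Refuted.
(ii): focus "Marisol". No fact shares thing = the affidavit, recipient = Rosa, setting = on the roof with a different agent. 0.

1, 0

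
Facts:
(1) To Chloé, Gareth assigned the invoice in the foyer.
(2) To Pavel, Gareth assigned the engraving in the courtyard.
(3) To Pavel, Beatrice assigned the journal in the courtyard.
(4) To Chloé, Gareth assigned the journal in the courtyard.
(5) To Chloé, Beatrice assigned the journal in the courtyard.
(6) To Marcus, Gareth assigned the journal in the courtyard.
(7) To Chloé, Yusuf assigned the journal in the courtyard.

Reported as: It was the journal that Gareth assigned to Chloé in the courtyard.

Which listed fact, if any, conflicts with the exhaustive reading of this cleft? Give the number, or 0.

The cleft puts "the journal" in focus and presupposes the open proposition with Gareth as agent and Chloé as recipient and in the courtyard as setting.
Exhaustivity: the journal is the only thing satisfying that background.
No listed fact matches the background with a different thing. Exhaustivity holds.

0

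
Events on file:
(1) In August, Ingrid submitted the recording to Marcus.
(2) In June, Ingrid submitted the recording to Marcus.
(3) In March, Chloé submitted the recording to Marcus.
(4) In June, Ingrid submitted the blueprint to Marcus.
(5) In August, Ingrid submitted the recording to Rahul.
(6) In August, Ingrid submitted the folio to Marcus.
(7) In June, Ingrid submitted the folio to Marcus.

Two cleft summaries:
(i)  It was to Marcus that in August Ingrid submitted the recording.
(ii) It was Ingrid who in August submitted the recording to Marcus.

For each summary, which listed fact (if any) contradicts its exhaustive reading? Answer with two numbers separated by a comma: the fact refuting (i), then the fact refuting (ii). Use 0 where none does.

5, 0

Summary (i) focuses "Marcus" (the recipient); background agent = Ingrid, thing = the recording, setting = in August. Fact (5) matches that background with recipient = Rahul — refutes (i).
Summary (ii) focuses "Ingrid" (the agent); background thing = the recording, recipient = Marcus, setting = in August. No fact matches that background with a different agent, so 0.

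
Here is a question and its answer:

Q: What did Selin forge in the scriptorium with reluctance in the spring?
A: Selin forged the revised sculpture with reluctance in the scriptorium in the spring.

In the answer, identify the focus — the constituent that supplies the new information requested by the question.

The wh-word "what" asks about the direct object.
In the answer, "Selin", "in the scriptorium", "with reluctance" and "in the spring" are given — repeated from the question.
The constituent filling the direct object gap is "the revised sculpture"; that is the focus and would carry nuclear stress.

the revised sculpture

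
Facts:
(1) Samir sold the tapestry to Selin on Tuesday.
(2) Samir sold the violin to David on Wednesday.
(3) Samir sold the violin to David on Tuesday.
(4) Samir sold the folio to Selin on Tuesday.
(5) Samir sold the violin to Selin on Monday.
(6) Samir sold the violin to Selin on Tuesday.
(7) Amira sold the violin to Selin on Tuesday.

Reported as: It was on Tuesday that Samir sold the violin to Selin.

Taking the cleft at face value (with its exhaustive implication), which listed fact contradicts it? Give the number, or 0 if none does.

Focus of the cleft: "on Tuesday" (the setting). Presupposed background: same agent, thing, recipient (Samir / the violin / Selin).
The exhaustive reading says no other setting fits that background.
But fact (5) also has same agent, thing, recipient (Samir / the violin / Selin), with setting = on Monday — so the exhaustive reading fails.

5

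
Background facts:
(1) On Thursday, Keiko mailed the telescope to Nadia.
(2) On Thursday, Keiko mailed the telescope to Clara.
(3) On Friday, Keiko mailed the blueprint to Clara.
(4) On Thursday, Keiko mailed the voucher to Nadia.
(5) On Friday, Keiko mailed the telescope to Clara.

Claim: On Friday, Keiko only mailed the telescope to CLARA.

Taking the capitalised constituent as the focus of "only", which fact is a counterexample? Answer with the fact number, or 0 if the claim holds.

0

The capitals mark "Clara" as focus. So "only" rules out other recipients, with the rest (same agent, thing, setting (Keiko / the telescope / on Friday)) as background.
Every other fact changes something in the background, not just the recipient. Nothing refutes the claim.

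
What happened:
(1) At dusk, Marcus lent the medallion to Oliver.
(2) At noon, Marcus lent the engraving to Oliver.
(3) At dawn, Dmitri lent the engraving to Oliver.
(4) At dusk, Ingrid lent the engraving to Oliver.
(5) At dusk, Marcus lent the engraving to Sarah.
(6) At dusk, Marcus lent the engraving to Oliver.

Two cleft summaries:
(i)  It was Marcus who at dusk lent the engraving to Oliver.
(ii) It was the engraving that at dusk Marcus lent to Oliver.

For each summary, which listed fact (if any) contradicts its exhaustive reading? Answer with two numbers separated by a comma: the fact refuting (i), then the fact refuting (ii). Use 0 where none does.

4, 1

Summary (i) focuses "Marcus" (the agent); background the engraving as thing and Oliver as recipient and at dusk as setting. Fact (4) matches that background with agent = Ingrid — refutes (i).
Summary (ii) focuses "the engraving" (the thing); background Marcus as agent and Oliver as recipient and at dusk as setting. Fact (1) matches that background with thing = the medallion — refutes (ii).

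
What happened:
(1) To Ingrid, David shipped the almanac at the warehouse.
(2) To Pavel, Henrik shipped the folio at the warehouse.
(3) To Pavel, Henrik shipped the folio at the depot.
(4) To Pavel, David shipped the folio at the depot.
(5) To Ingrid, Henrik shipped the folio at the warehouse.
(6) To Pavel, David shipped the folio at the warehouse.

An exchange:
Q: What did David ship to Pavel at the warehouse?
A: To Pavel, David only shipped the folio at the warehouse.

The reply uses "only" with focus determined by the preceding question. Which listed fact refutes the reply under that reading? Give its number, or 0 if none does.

The question "What did ...?" targets the thing, so in the reply the focus falls on "the folio".
"Only" then excludes alternative things while the background — same agent, recipient, setting (David / Pavel / at the warehouse) — is held fixed.
No listed fact shares that background with another thing. Nothing contradicts the reply.
(Fact (4) would refute a reading with focus on the setting — but that is not what the question asks.)

0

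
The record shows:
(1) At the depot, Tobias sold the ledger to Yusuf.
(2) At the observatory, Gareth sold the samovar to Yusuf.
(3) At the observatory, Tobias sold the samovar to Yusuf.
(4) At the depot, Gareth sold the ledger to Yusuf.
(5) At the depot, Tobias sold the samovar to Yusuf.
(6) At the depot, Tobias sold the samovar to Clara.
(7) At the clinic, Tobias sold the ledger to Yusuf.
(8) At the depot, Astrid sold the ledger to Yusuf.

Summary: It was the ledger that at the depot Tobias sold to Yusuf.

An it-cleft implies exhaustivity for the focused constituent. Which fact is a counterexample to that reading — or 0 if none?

Focus of the cleft: "the ledger" (the thing). Presupposed background: agent = Tobias, recipient = Yusuf, setting = at the depot.
Exhaustivity: the ledger is the only thing satisfying that background.
Fact (5) shares the background but with thing = the samovar; exhaustivity is violated.

5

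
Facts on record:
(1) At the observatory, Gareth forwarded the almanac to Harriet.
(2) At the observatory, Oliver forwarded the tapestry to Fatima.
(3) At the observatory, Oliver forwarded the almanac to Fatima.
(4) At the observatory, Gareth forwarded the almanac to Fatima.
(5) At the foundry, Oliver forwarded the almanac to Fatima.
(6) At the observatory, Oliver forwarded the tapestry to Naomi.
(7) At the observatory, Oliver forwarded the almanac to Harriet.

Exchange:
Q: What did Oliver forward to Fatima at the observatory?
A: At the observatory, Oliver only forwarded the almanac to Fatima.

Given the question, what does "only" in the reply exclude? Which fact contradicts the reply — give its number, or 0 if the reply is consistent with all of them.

Answering "What did ...?" puts focus on the thing — here, "the almanac".
"Only" then excludes alternative things while the background — agent = Oliver, recipient = Fatima, setting = at the observatory — is held fixed.
Fact (2) keeps agent = Oliver, recipient = Fatima, setting = at the observatory but has thing = the tapestry; that refutes the reply.
(Fact (7) would refute a reading with focus on the recipient — but that is not what the question asks.)

2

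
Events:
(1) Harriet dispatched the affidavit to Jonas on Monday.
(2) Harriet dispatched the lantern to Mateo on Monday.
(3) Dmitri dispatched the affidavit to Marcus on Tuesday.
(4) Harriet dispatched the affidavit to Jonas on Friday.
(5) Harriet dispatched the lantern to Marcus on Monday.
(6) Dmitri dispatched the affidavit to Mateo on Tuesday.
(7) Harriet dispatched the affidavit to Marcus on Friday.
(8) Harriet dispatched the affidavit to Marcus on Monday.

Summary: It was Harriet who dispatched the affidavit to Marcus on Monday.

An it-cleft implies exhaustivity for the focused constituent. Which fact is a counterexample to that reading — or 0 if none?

Focus of the cleft: "Harriet" (the agent). Presupposed background: same thing, recipient, setting (the affidavit / Marcus / on Monday).
Exhaustivity: Harriet is the only agent satisfying that background.
Every other fact differs from the presupposition on some backgrounded slot, so none challenges the exhaustivity.

0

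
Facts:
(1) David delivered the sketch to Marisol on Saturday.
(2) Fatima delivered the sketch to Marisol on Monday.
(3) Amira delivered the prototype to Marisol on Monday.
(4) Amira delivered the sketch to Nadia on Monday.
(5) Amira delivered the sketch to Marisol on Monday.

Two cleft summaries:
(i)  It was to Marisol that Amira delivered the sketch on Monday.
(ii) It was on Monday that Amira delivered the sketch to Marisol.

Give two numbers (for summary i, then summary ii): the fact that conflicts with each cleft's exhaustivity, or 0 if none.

4, 0

(i): focus "Marisol". Looking for same agent, thing, setting (Amira / the sketch / on Monday) with some other recipient — fact (4) has Nadia there. Refuted.
(ii): focus "on Monday". No fact shares same agent, thing, recipient (Amira / the sketch / Marisol) with a different setting. 0.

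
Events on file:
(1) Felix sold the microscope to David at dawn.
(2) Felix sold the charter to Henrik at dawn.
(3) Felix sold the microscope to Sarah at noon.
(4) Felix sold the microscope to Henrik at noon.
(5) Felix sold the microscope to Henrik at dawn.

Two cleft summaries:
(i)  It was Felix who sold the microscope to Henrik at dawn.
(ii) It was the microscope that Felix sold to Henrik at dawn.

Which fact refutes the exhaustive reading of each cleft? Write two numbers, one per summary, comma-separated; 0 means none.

0, 2

(i): focus "Felix". No fact shares thing = the microscope, recipient = Henrik, setting = at dawn with a different agent. 0.
(ii): focus "the microscope". Looking for agent = Felix, recipient = Henrik, setting = at dawn with some other thing — fact (2) has the charter there. Refuted.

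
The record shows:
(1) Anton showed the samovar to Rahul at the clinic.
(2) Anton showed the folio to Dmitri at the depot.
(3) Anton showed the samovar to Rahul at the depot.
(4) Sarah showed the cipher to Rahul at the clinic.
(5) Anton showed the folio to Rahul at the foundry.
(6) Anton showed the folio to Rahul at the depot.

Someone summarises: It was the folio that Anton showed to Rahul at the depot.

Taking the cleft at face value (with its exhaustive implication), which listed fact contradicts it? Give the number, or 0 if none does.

Focus of the cleft: "the folio" (the thing). Presupposed background: Anton as agent and Rahul as recipient and at the depot as setting.
The exhaustive reading says no other thing fits that background.
Fact (3) shares the background but with thing = the samovar; exhaustivity is violated.

3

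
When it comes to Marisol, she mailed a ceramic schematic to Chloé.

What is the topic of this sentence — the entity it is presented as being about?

Marisol

The construction explicitly marks "Marisol" as what the sentence is about — the topic.
The remainder of the clause is the comment (what is said about the topic).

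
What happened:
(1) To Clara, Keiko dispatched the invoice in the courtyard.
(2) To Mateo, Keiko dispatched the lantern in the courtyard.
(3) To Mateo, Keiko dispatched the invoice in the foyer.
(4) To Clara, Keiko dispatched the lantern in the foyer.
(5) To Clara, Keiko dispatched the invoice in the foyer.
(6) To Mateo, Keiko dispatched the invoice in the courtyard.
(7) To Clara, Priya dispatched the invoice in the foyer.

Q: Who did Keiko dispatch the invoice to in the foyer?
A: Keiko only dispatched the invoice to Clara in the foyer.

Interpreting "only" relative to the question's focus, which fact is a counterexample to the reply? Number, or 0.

The question "Who did ... to ...?" targets the recipient, so in the reply the focus falls on "Clara".
"Only" then excludes alternative recipients while the background — agent = Keiko, thing = the invoice, setting = in the foyer — is held fixed.
Fact (3) keeps agent = Keiko, thing = the invoice, setting = in the foyer but has recipient = Mateo; that refutes the reply.
(Fact (4) would refute a reading with focus on the thing — but that is not what the question asks.)

3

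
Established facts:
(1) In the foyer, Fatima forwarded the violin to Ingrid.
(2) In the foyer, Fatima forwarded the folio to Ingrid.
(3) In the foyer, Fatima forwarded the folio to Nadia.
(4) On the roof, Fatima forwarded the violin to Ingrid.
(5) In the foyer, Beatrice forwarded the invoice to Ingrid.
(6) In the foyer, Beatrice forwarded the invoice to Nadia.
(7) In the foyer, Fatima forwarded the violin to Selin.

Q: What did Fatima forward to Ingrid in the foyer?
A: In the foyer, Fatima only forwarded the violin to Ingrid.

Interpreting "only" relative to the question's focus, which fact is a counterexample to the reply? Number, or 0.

2

Answering "What did ...?" puts focus on the thing — here, "the violin".
"Only" then excludes alternative things while the background — same agent, recipient, setting (Fatima / Ingrid / in the foyer) — is held fixed.
Fact (2) keeps same agent, recipient, setting (Fatima / Ingrid / in the foyer) but has thing = the folio; that refutes the reply.
(Fact (4) would refute a reading with focus on the setting — but that is not what the question asks.)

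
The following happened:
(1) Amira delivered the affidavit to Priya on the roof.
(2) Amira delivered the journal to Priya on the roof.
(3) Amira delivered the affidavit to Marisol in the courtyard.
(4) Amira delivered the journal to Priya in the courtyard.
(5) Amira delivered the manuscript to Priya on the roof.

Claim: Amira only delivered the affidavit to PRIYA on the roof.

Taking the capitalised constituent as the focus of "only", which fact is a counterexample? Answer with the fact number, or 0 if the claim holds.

Focus (in capitals) is "Priya" — the recipient. "Only" excludes alternative recipients while holding fixed Amira as agent and the affidavit as thing and on the roof as setting.
No fact matches Amira as agent and the affidavit as thing and on the roof as setting with a different recipient — every other fact differs on at least one backgrounded slot. So no fact refutes it.

0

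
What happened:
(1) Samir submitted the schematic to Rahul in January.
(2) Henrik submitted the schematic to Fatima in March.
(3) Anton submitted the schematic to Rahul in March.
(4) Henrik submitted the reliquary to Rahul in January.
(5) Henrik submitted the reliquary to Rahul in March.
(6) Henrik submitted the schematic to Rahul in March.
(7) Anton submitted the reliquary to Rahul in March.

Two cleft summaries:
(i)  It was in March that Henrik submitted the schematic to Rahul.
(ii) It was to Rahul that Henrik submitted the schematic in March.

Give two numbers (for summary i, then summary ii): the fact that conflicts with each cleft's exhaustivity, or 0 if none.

(i): focus "in March". No fact shares Henrik as agent and the schematic as thing and Rahul as recipient with a different setting. 0.
(ii): focus "Rahul". Looking for Henrik as agent and the schematic as thing and in March as setting with some other recipient — fact (2) has Fatima there. Refuted.

0, 2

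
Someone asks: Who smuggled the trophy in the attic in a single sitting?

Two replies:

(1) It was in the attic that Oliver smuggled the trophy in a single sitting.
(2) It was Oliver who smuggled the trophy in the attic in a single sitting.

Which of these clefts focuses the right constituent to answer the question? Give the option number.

2

The question word "who" targets the subject (agent).
Option (1) clefts "in the attic" — the location, not what was asked.
Option (2) clefts "Oliver" — that matches what the question asks about.
So the congruent reply is (2).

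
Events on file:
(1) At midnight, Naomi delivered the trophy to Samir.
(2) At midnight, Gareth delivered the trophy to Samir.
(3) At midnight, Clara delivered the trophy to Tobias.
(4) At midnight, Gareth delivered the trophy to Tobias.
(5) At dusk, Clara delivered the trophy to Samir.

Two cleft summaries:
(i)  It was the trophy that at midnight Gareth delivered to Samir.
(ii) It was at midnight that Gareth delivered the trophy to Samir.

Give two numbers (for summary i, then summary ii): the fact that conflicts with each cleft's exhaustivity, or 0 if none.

0, 0

(i): focus "the trophy". No fact shares Gareth as agent and Samir as recipient and at midnight as setting with a different thing. 0.
(ii): focus "at midnight". No fact shares Gareth as agent and the trophy as thing and Samir as recipient with a different setting. 0.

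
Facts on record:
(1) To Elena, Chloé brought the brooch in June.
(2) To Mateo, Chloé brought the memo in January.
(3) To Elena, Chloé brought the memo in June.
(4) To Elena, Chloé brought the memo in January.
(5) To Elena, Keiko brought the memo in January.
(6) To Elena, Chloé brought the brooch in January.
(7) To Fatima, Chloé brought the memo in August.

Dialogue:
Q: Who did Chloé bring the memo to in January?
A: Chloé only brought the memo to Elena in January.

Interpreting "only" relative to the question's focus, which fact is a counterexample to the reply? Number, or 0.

Answering "Who did ... to ...?" puts focus on the recipient — here, "Elena".
"Only" then excludes alternative recipients while the background — Chloé as agent and the memo as thing and in January as setting — is held fixed.
Fact (2) shares the background with a different recipient (Mateo) — counterexample.
(Fact (6) would refute a reading with focus on the thing — but that is not what the question asks.)

2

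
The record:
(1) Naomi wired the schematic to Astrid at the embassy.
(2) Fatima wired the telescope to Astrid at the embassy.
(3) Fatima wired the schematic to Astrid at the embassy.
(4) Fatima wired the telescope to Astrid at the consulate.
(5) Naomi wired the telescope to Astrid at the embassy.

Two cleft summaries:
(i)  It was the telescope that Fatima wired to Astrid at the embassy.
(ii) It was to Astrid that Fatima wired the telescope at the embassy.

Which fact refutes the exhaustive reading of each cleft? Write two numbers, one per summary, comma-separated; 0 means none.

3, 0

Summary (i) focuses "the telescope" (the thing); background same agent, recipient, setting (Fatima / Astrid / at the embassy). Fact (3) matches that background with thing = the schematic — refutes (i).
Summary (ii) focuses "Astrid" (the recipient); background same agent, thing, setting (Fatima / the telescope / at the embassy). No fact matches that background with a different recipient, so 0.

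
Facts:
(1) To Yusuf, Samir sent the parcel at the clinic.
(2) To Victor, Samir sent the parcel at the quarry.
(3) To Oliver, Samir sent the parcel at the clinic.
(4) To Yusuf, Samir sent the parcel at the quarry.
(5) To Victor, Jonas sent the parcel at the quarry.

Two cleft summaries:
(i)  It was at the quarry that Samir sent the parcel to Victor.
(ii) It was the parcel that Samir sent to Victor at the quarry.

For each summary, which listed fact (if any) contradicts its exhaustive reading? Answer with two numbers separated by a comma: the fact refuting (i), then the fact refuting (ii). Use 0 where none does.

0, 0

(i): focus "at the quarry". No fact shares Samir as agent and the parcel as thing and Victor as recipient with a different setting. 0.
(ii): focus "the parcel". No fact shares Samir as agent and Victor as recipient and at the quarry as setting with a different thing. 0.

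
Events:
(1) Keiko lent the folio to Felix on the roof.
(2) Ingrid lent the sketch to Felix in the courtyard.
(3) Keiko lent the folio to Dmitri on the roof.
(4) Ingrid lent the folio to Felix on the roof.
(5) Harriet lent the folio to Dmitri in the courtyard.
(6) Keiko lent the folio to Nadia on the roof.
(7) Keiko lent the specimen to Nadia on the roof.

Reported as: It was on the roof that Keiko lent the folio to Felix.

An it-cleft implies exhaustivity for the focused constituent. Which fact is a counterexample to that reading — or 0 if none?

0

The cleft puts "on the roof" in focus and presupposes the open proposition with agent = Keiko, thing = the folio, recipient = Felix.
The exhaustive reading says no other setting fits that background.
No listed fact matches the background with a different setting. Exhaustivity holds.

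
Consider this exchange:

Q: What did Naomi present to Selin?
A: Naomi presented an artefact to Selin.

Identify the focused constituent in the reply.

The wh-word "what" asks about the direct object.
In the answer, "Naomi" and "to Selin" are given — repeated from the question.
The constituent filling the direct object gap is "an artefact"; that is the focus and would carry nuclear stress.

an artefact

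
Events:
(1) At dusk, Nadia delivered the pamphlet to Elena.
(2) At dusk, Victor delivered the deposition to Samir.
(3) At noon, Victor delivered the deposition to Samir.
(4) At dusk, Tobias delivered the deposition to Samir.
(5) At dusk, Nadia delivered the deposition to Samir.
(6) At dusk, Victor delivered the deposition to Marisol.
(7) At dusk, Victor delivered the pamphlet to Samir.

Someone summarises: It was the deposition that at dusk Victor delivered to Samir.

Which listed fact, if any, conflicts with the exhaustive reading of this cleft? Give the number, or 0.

7

Focus of the cleft: "the deposition" (the thing). Presupposed background: same agent, recipient, setting (Victor / Samir / at dusk).
The exhaustive reading says no other thing fits that background.
Fact (7) shares the background but with thing = the pamphlet; exhaustivity is violated.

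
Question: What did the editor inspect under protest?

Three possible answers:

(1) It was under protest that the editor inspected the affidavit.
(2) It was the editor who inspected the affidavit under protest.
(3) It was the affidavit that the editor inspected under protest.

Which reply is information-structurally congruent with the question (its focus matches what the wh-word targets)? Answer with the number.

The question word "what" targets the direct object.
Option (1) clefts "under protest" — the manner, not what was asked.
Option (2) clefts "the editor" — the subject (agent), not what was asked.
Option (3) clefts "the affidavit" — that matches what the question asks about.
So the congruent reply is (3).

3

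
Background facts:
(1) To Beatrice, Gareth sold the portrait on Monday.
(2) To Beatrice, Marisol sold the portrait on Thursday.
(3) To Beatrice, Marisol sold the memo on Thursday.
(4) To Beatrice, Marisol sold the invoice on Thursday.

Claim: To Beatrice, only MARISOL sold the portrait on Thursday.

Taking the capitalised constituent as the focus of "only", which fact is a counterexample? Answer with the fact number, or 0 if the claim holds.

Focus (in capitals) is "Marisol" — the agent. "Only" excludes alternative agents while holding fixed same thing, recipient, setting (the portrait / Beatrice / on Thursday).
Every other fact changes something in the background, not just the agent. Nothing refutes the claim.

0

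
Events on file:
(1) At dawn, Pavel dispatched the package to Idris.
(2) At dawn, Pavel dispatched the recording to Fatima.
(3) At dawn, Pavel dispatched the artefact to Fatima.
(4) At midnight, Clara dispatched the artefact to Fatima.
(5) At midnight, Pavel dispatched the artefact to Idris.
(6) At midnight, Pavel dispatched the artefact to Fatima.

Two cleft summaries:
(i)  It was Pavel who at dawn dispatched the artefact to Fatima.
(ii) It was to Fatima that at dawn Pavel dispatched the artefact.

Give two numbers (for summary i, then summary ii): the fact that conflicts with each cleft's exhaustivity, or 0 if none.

(i): focus "Pavel". No fact shares same thing, recipient, setting (the artefact / Fatima / at dawn) with a different agent. 0.
(ii): focus "Fatima". No fact shares same agent, thing, setting (Pavel / the artefact / at dawn) with a different recipient. 0.

0, 0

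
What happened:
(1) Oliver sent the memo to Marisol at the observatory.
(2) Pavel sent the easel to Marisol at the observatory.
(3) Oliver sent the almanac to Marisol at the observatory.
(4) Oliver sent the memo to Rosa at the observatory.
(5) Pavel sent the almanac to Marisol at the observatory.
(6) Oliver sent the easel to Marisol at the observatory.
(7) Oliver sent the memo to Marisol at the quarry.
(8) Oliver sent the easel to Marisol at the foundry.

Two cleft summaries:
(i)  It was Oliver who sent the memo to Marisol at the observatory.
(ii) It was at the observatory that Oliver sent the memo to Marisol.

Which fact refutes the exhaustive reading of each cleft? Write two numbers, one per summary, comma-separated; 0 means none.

0, 7

Summary (i) focuses "Oliver" (the agent); background same thing, recipient, setting (the memo / Marisol / at the observatory). No fact matches that background with a different agent, so 0.
Summary (ii) focuses "at the observatory" (the setting); background same agent, thing, recipient (Oliver / the memo / Marisol). Fact (7) matches that background with setting = at the quarry — refutes (ii).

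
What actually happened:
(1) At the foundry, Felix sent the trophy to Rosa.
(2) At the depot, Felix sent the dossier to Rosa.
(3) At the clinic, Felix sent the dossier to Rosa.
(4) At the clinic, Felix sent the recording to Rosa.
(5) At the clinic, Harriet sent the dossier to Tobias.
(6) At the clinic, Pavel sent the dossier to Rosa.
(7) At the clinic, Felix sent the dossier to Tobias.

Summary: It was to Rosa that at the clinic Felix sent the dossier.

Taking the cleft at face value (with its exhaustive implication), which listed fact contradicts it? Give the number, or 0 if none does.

7

Focus of the cleft: "Rosa" (the recipient). Presupposed background: agent = Felix, thing = the dossier, setting = at the clinic.
The exhaustive reading says no other recipient fits that background.
But fact (7) also has agent = Felix, thing = the dossier, setting = at the clinic, with recipient = Tobias — so the exhaustive reading fails.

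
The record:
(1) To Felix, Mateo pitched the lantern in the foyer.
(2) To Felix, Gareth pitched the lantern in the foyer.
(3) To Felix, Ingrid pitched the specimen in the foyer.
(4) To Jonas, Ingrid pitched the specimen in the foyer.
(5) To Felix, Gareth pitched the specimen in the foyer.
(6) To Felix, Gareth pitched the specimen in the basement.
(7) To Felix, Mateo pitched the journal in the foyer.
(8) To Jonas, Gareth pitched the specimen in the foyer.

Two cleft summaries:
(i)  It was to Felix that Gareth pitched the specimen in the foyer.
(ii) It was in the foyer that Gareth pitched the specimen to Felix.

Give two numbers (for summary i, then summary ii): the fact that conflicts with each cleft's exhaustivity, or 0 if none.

8, 6

(i): focus "Felix". Looking for Gareth as agent and the specimen as thing and in the foyer as setting with some other recipient — fact (8) has Jonas there. Refuted.
(ii): focus "in the foyer". Looking for Gareth as agent and the specimen as thing and Felix as recipient with some other setting — fact (6) has in the basement there. Refuted.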